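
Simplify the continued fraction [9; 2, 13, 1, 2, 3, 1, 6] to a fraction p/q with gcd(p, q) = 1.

23687/2498

a_0 = 9: 9/1
a_1 = 2: 19/2
a_2 = 13: 256/27
a_3 = 1: 275/29
a_4 = 2: 806/85
a_5 = 3: 2693/284
a_6 = 1: 3499/369
a_7 = 6: 23687/2498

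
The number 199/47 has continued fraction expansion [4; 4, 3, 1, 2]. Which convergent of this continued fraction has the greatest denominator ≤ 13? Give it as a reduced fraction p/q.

55/13

a_0 = 4: 4/1  (≤ bound)
a_1 = 4: 17/4  (≤ bound)
a_2 = 3: 55/13  (≤ bound)
a_3 = 1: 72/17  (> 13, stop)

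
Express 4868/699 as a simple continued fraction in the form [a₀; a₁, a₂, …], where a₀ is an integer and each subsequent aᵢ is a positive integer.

[6; 1, 26, 1, 24]

4868 ÷ 699 → quotient 6, remainder 674
699 ÷ 674 → quotient 1, remainder 25
674 ÷ 25 → quotient 26, remainder 24
25 ÷ 24 → quotient 1, remainder 1
24 ÷ 1 → quotient 24, remainder 0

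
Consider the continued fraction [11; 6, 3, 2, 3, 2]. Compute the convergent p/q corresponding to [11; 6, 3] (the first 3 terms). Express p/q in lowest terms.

212/19

Build up convergents one term at a time:
a_0 = 11: 11/1
a_1 = 6: 67/6
a_2 = 3: 212/19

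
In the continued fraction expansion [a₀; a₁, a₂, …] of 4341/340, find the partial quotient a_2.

⌊4341/340⌋ = 12, remainder 261
⌊340/261⌋ = 1, remainder 79
⌊261/79⌋ = 3, remainder 24

3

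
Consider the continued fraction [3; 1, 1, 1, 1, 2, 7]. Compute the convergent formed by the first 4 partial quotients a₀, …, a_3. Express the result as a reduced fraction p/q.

Use the convergent recurrence hₖ = aₖ·hₖ₋₁ + hₖ₋₂ (and likewise for the denominators kₖ):
a_0 = 3: 3/1
a_1 = 1: 4/1
a_2 = 1: 7/2
a_3 = 1: 11/3

11/3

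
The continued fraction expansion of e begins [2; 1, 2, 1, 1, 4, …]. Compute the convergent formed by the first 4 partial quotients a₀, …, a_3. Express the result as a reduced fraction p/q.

Collapse the nested fraction from the inside out:
Start with 1.
2 + 1/(1/1) = 2 + 1/1 = 3/1
1 + 1/(3/1) = 1 + 1/3 = 4/3
2 + 1/(4/3) = 2 + 3/4 = 11/4

11/4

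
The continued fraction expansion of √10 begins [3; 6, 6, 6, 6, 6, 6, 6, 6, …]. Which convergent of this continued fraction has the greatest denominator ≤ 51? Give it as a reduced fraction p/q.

a_0 = 3: 3/1  (≤ bound)
a_1 = 6: 19/6  (≤ bound)
a_2 = 6: 117/37  (≤ bound)
a_3 = 6: 721/228  (> 51, stop)

117/37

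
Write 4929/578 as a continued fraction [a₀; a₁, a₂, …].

[8; 1, 1, 8, 1, 1, 7, 2]

Repeatedly divide and take the remainder:
4929 ÷ 578 → quotient 8, remainder 305
578 ÷ 305 → quotient 1, remainder 273
305 ÷ 273 → quotient 1, remainder 32
273 ÷ 32 → quotient 8, remainder 17
32 ÷ 17 → quotient 1, remainder 15
17 ÷ 15 → quotient 1, remainder 2
15 ÷ 2 → quotient 7, remainder 1
2 ÷ 1 → quotient 2, remainder 0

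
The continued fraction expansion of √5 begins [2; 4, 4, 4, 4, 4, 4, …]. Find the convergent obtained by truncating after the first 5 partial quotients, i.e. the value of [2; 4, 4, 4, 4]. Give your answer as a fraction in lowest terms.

682/305

Build up convergents one term at a time:
a_0 = 2: 2/1
a_1 = 4: 9/4
a_2 = 4: 38/17
a_3 = 4: 161/72
a_4 = 4: 682/305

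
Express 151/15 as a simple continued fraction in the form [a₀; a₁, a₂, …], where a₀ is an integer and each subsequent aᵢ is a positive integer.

151 = 10·15 + 1, so a_0 = 10
15 = 15·1 + 0, so a_1 = 15

[10; 15]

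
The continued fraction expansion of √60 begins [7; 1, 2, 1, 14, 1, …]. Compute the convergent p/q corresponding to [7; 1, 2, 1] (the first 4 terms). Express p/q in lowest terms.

31/4

Work from the innermost term outward:
Start with 1.
2 + 1/(1/1) = 2 + 1/1 = 3/1
1 + 1/(3/1) = 1 + 1/3 = 4/3
7 + 1/(4/3) = 7 + 3/4 = 31/4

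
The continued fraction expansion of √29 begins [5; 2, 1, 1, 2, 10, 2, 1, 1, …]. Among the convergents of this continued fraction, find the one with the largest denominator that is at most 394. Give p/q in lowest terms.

a_0 = 5: 5/1  (≤ bound)
a_1 = 2: 11/2  (≤ bound)
a_2 = 1: 16/3  (≤ bound)
a_3 = 1: 27/5  (≤ bound)
a_4 = 2: 70/13  (≤ bound)
a_5 = 10: 727/135  (≤ bound)
a_6 = 2: 1524/283  (≤ bound)
a_7 = 1: 2251/418  (> 394, stop)

1524/283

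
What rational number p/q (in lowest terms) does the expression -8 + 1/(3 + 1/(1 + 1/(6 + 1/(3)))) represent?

-658/85

a_0 = -8: -8/1
a_1 = 3: -23/3
a_2 = 1: -31/4
a_3 = 6: -209/27
a_4 = 3: -658/85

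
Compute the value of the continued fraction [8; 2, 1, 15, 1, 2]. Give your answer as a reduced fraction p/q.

Starting at the tail and folding back:
Start with 2.
1 + 1/(2/1) = 1 + 1/2 = 3/2
15 + 1/(3/2) = 15 + 2/3 = 47/3
1 + 1/(47/3) = 1 + 3/47 = 50/47
2 + 1/(50/47) = 2 + 47/50 = 147/50
8 + 1/(147/50) = 8 + 50/147 = 1226/147

1226/147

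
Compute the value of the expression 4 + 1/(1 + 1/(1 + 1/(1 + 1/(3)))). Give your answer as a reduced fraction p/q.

Build up convergents one term at a time:
a_0 = 4: 4/1
a_1 = 1: 5/1
a_2 = 1: 9/2
a_3 = 1: 14/3
a_4 = 3: 51/11

51/11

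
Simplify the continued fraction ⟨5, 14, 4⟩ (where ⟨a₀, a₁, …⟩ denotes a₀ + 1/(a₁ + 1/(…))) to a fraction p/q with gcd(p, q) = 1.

289/57

Start with 4.
14 + 1/(4/1) = 14 + 1/4 = 57/4
5 + 1/(57/4) = 5 + 4/57 = 289/57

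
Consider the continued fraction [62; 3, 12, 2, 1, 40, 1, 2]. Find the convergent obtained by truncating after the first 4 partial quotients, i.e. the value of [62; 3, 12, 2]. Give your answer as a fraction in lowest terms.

a_0 = 62: 62/1
a_1 = 3: 187/3
a_2 = 12: 2306/37
a_3 = 2: 4799/77

4799/77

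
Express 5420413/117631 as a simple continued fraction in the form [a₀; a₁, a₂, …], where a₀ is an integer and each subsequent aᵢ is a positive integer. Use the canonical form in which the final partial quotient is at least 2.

[46; 12, 1, 1, 7, 2, 58, 5]

⌊5420413/117631⌋ = 46, remainder 9387
⌊117631/9387⌋ = 12, remainder 4987
⌊9387/4987⌋ = 1, remainder 4400
⌊4987/4400⌋ = 1, remainder 587
⌊4400/587⌋ = 7, remainder 291
⌊587/291⌋ = 2, remainder 5
⌊291/5⌋ = 58, remainder 1
⌊5/1⌋ = 5, remainder 0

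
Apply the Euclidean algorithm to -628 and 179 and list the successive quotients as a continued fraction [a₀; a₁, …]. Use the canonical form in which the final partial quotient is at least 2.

Run the Euclidean algorithm, recording each quotient:
⌊-628/179⌋ = -4, remainder 88
⌊179/88⌋ = 2, remainder 3
⌊88/3⌋ = 29, remainder 1
⌊3/1⌋ = 3, remainder 0

[-4; 2, 29, 3]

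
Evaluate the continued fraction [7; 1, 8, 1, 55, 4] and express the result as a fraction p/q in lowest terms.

Start with 4.
55 + 1/(4/1) = 55 + 1/4 = 221/4
1 + 1/(221/4) = 1 + 4/221 = 225/221
8 + 1/(225/221) = 8 + 221/225 = 2021/225
1 + 1/(2021/225) = 1 + 225/2021 = 2246/2021
7 + 1/(2246/2021) = 7 + 2021/2246 = 17743/2246

17743/2246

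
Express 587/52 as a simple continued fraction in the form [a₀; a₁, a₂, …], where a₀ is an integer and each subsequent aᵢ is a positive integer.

[11; 3, 2, 7]

Apply division with remainder until the remainder is 0:
587 ÷ 52 → quotient 11, remainder 15
52 ÷ 15 → quotient 3, remainder 7
15 ÷ 7 → quotient 2, remainder 1
7 ÷ 1 → quotient 7, remainder 0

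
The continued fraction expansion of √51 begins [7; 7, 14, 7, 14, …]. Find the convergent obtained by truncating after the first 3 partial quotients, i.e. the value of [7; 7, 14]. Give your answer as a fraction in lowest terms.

Starting at the tail and folding back:
Start with 14.
7 + 1/(14/1) = 7 + 1/14 = 99/14
7 + 1/(99/14) = 7 + 14/99 = 707/99

707/99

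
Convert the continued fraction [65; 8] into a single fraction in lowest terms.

521/8

Starting at the tail and folding back:
Start with 8.
65 + 1/(8/1) = 65 + 1/8 = 521/8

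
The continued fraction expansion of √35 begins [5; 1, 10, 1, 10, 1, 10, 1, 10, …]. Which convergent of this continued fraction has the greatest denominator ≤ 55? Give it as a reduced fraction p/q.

71/12

a_0 = 5: 5/1  (≤ bound)
a_1 = 1: 6/1  (≤ bound)
a_2 = 10: 65/11  (≤ bound)
a_3 = 1: 71/12  (≤ bound)
a_4 = 10: 775/131  (> 55, stop)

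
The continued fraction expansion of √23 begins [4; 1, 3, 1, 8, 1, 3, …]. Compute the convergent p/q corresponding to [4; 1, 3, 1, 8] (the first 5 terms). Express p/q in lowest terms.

211/44

a_0 = 4: 4/1
a_1 = 1: 5/1
a_2 = 3: 19/4
a_3 = 1: 24/5
a_4 = 8: 211/44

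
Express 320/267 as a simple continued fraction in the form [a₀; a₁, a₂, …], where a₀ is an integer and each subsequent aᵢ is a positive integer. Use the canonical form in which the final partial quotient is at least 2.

[1; 5, 26, 2]

320 = 1·267 + 53, so a_0 = 1
267 = 5·53 + 2, so a_1 = 5
53 = 26·2 + 1, so a_2 = 26
2 = 2·1 + 0, so a_3 = 2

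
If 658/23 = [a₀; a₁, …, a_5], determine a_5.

4

Run the Euclidean algorithm, recording each quotient:
658 ÷ 23 → quotient 28, remainder 14
23 ÷ 14 → quotient 1, remainder 9
14 ÷ 9 → quotient 1, remainder 5
9 ÷ 5 → quotient 1, remainder 4
5 ÷ 4 → quotient 1, remainder 1
4 ÷ 1 → quotient 4, remainder 0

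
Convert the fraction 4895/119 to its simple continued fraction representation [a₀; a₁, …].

[41; 7, 2, 3, 2]

Apply division with remainder until the remainder is 0:
4895 ÷ 119 → quotient 41, remainder 16
119 ÷ 16 → quotient 7, remainder 7
16 ÷ 7 → quotient 2, remainder 2
7 ÷ 2 → quotient 3, remainder 1
2 ÷ 1 → quotient 2, remainder 0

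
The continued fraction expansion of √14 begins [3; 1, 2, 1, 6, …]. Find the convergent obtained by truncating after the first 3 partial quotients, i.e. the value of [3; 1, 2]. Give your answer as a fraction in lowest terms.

11/3

Work from the innermost term outward:
Start with 2.
1 + 1/(2/1) = 1 + 1/2 = 3/2
3 + 1/(3/2) = 3 + 2/3 = 11/3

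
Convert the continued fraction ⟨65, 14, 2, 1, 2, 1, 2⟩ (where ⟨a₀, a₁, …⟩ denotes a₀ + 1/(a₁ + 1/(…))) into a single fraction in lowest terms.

a_0 = 65: 65/1
a_1 = 14: 911/14
a_2 = 2: 1887/29
a_3 = 1: 2798/43
a_4 = 2: 7483/115
a_5 = 1: 10281/158
a_6 = 2: 28045/431

28045/431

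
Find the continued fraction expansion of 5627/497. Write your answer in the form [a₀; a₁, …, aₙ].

⌊5627/497⌋ = 11, remainder 160
⌊497/160⌋ = 3, remainder 17
⌊160/17⌋ = 9, remainder 7
⌊17/7⌋ = 2, remainder 3
⌊7/3⌋ = 2, remainder 1
⌊3/1⌋ = 3, remainder 0

[11; 3, 9, 2, 2, 3]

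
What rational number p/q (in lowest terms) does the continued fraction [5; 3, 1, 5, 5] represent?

626/119

a_0 = 5: 5/1
a_1 = 3: 16/3
a_2 = 1: 21/4
a_3 = 5: 121/23
a_4 = 5: 626/119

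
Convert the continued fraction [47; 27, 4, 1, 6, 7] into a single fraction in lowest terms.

310960/6611

Compute successive convergents:
a_0 = 47: 47/1
a_1 = 27: 1270/27
a_2 = 4: 5127/109
a_3 = 1: 6397/136
a_4 = 6: 43509/925
a_5 = 7: 310960/6611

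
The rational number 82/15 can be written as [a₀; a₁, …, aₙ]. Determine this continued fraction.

[5; 2, 7]

82 ÷ 15 → quotient 5, remainder 7
15 ÷ 7 → quotient 2, remainder 1
7 ÷ 1 → quotient 7, remainder 0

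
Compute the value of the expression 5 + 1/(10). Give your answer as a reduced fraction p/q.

Compute successive convergents:
a_0 = 5: 5/1
a_1 = 10: 51/10

51/10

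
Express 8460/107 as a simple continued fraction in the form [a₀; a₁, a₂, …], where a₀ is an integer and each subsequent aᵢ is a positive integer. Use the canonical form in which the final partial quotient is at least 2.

[79; 15, 3, 2]

8460 = 79·107 + 7, so a_0 = 79
107 = 15·7 + 2, so a_1 = 15
7 = 3·2 + 1, so a_2 = 3
2 = 2·1 + 0, so a_3 = 2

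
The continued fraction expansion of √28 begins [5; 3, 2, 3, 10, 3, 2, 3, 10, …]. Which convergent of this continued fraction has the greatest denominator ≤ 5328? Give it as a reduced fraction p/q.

a_0 = 5: 5/1  (≤ bound)
a_1 = 3: 16/3  (≤ bound)
a_2 = 2: 37/7  (≤ bound)
a_3 = 3: 127/24  (≤ bound)
a_4 = 10: 1307/247  (≤ bound)
a_5 = 3: 4048/765  (≤ bound)
a_6 = 2: 9403/1777  (≤ bound)
a_7 = 3: 32257/6096  (> 5328, stop)

9403/1777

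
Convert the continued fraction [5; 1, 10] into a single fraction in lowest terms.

65/11

Starting at the tail and folding back:
Start with 10.
1 + 1/(10/1) = 1 + 1/10 = 11/10
5 + 1/(11/10) = 5 + 10/11 = 65/11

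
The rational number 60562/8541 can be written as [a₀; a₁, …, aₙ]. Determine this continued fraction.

[7; 11, 48, 2, 3, 2]

Apply division with remainder until the remainder is 0:
60562 ÷ 8541 → quotient 7, remainder 775
8541 ÷ 775 → quotient 11, remainder 16
775 ÷ 16 → quotient 48, remainder 7
16 ÷ 7 → quotient 2, remainder 2
7 ÷ 2 → quotient 3, remainder 1
2 ÷ 1 → quotient 2, remainder 0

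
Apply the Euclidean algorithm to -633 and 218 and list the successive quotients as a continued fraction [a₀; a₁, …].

[-3; 10, 2, 1, 1, 1, 2]

-633 = -3·218 + 21, so a_0 = -3
218 = 10·21 + 8, so a_1 = 10
21 = 2·8 + 5, so a_2 = 2
8 = 1·5 + 3, so a_3 = 1
5 = 1·3 + 2, so a_4 = 1
3 = 1·2 + 1, so a_5 = 1
2 = 2·1 + 0, so a_6 = 2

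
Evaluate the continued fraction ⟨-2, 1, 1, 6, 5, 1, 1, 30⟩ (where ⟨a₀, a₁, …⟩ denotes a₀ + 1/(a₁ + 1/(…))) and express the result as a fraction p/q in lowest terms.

Work from the innermost term outward:
Start with 30.
1 + 1/(30/1) = 1 + 1/30 = 31/30
1 + 1/(31/30) = 1 + 30/31 = 61/31
5 + 1/(61/31) = 5 + 31/61 = 336/61
6 + 1/(336/61) = 6 + 61/336 = 2077/336
1 + 1/(2077/336) = 1 + 336/2077 = 2413/2077
1 + 1/(2413/2077) = 1 + 2077/2413 = 4490/2413
-2 + 1/(4490/2413) = -2 + 2413/4490 = -6567/4490

-6567/4490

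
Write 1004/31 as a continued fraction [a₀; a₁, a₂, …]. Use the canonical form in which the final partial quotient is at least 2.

[32; 2, 1, 1, 2, 2]

1004 = 32·31 + 12, so a_0 = 32
31 = 2·12 + 7, so a_1 = 2
12 = 1·7 + 5, so a_2 = 1
7 = 1·5 + 2, so a_3 = 1
5 = 2·2 + 1, so a_4 = 2
2 = 2·1 + 0, so a_5 = 2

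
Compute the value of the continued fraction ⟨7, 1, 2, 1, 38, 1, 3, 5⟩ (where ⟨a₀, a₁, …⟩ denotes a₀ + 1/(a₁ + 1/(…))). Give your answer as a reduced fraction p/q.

25717/3319

Start with 5.
3 + 1/(5/1) = 3 + 1/5 = 16/5
1 + 1/(16/5) = 1 + 5/16 = 21/16
38 + 1/(21/16) = 38 + 16/21 = 814/21
1 + 1/(814/21) = 1 + 21/814 = 835/814
2 + 1/(835/814) = 2 + 814/835 = 2484/835
1 + 1/(2484/835) = 1 + 835/2484 = 3319/2484
7 + 1/(3319/2484) = 7 + 2484/3319 = 25717/3319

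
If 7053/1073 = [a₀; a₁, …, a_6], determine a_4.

7053 ÷ 1073 → quotient 6, remainder 615
1073 ÷ 615 → quotient 1, remainder 458
615 ÷ 458 → quotient 1, remainder 157
458 ÷ 157 → quotient 2, remainder 144
157 ÷ 144 → quotient 1, remainder 13

1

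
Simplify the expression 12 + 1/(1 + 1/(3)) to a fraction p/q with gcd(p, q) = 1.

Start with 3.
1 + 1/(3/1) = 1 + 1/3 = 4/3
12 + 1/(4/3) = 12 + 3/4 = 51/4

51/4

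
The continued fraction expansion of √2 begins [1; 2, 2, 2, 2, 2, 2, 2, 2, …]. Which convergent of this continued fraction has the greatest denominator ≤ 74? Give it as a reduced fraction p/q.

99/70

List convergents until the denominator exceeds the bound:
a_0 = 1: 1/1  (≤ bound)
a_1 = 2: 3/2  (≤ bound)
a_2 = 2: 7/5  (≤ bound)
a_3 = 2: 17/12  (≤ bound)
a_4 = 2: 41/29  (≤ bound)
a_5 = 2: 99/70  (≤ bound)
a_6 = 2: 239/169  (> 74, stop)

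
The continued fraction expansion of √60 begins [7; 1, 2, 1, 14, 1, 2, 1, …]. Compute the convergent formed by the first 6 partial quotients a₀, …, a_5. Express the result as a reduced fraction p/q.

a_0 = 7: 7/1
a_1 = 1: 8/1
a_2 = 2: 23/3
a_3 = 1: 31/4
a_4 = 14: 457/59
a_5 = 1: 488/63

488/63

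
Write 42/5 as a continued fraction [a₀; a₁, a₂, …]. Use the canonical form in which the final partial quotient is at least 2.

Run the Euclidean algorithm, recording each quotient:
42 = 8·5 + 2, so a_0 = 8
5 = 2·2 + 1, so a_1 = 2
2 = 2·1 + 0, so a_2 = 2

[8; 2, 2]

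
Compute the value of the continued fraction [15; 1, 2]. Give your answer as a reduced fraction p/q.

47/3

Use the convergent recurrence hₖ = aₖ·hₖ₋₁ + hₖ₋₂ (and likewise for the denominators kₖ):
a_0 = 15: 15/1
a_1 = 1: 16/1
a_2 = 2: 47/3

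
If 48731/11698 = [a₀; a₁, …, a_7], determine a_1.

48731 ÷ 11698 → quotient 4, remainder 1939
11698 ÷ 1939 → quotient 6, remainder 64

6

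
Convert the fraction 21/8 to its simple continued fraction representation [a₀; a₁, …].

[2; 1, 1, 1, 2]

21 ÷ 8 → quotient 2, remainder 5
8 ÷ 5 → quotient 1, remainder 3
5 ÷ 3 → quotient 1, remainder 2
3 ÷ 2 → quotient 1, remainder 1
2 ÷ 1 → quotient 2, remainder 0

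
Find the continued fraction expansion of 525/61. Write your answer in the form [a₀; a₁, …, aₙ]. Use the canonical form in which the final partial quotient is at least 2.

[8; 1, 1, 1, 1, 5, 2]

⌊525/61⌋ = 8, remainder 37
⌊61/37⌋ = 1, remainder 24
⌊37/24⌋ = 1, remainder 13
⌊24/13⌋ = 1, remainder 11
⌊13/11⌋ = 1, remainder 2
⌊11/2⌋ = 5, remainder 1
⌊2/1⌋ = 2, remainder 0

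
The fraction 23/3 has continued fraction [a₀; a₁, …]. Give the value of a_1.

⌊23/3⌋ = 7, remainder 2
⌊3/2⌋ = 1, remainder 1

1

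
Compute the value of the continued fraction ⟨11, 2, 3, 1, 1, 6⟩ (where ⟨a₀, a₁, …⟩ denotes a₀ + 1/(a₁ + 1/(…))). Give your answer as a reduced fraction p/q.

1201/105

Use the convergent recurrence hₖ = aₖ·hₖ₋₁ + hₖ₋₂ (and likewise for the denominators kₖ):
a_0 = 11: 11/1
a_1 = 2: 23/2
a_2 = 3: 80/7
a_3 = 1: 103/9
a_4 = 1: 183/16
a_5 = 6: 1201/105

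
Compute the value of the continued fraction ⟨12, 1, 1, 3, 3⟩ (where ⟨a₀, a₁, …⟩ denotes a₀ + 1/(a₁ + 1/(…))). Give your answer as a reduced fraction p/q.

289/23

Start with 3.
3 + 1/(3/1) = 3 + 1/3 = 10/3
1 + 1/(10/3) = 1 + 3/10 = 13/10
1 + 1/(13/10) = 1 + 10/13 = 23/13
12 + 1/(23/13) = 12 + 13/23 = 289/23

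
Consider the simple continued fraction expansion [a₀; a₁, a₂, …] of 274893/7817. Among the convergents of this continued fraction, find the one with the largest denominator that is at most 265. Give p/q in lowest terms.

a_0 = 35: 35/1  (≤ bound)
a_1 = 6: 211/6  (≤ bound)
a_2 = 44: 9319/265  (≤ bound)
a_3 = 1: 9530/271  (> 265, stop)

9319/265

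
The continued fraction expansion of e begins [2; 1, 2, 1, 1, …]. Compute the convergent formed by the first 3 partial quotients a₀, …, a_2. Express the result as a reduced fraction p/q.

8/3

a_0 = 2: 2/1
a_1 = 1: 3/1
a_2 = 2: 8/3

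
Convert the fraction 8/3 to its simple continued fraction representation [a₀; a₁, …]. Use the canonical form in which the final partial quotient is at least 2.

[2; 1, 2]

8 = 2·3 + 2, so a_0 = 2
3 = 1·2 + 1, so a_1 = 1
2 = 2·1 + 0, so a_2 = 2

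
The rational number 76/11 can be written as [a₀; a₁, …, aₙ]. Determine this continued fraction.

76 ÷ 11 → quotient 6, remainder 10
11 ÷ 10 → quotient 1, remainder 1
10 ÷ 1 → quotient 10, remainder 0

[6; 1, 10]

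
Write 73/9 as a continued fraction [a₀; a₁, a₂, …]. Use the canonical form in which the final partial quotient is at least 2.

[8; 9]

⌊73/9⌋ = 8, remainder 1
⌊9/1⌋ = 9, remainder 0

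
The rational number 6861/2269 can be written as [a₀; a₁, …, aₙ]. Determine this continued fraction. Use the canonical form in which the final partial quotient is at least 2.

Repeatedly divide and take the remainder:
6861 ÷ 2269 → quotient 3, remainder 54
2269 ÷ 54 → quotient 42, remainder 1
54 ÷ 1 → quotient 54, remainder 0

[3; 42, 54]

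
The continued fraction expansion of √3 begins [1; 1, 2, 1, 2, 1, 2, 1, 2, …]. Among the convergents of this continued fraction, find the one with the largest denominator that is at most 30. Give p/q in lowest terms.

a_0 = 1: 1/1  (≤ bound)
a_1 = 1: 2/1  (≤ bound)
a_2 = 2: 5/3  (≤ bound)
a_3 = 1: 7/4  (≤ bound)
a_4 = 2: 19/11  (≤ bound)
a_5 = 1: 26/15  (≤ bound)
a_6 = 2: 71/41  (> 30, stop)

26/15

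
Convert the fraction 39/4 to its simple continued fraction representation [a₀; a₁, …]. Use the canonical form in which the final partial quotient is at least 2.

[9; 1, 3]

39 ÷ 4 → quotient 9, remainder 3
4 ÷ 3 → quotient 1, remainder 1
3 ÷ 1 → quotient 3, remainder 0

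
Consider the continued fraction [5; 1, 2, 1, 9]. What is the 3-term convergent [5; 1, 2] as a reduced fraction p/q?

17/3

Starting at the tail and folding back:
Start with 2.
1 + 1/(2/1) = 1 + 1/2 = 3/2
5 + 1/(3/2) = 5 + 2/3 = 17/3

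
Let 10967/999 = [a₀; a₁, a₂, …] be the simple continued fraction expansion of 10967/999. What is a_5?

Run the Euclidean algorithm, recording each quotient:
⌊10967/999⌋ = 10, remainder 977
⌊999/977⌋ = 1, remainder 22
⌊977/22⌋ = 44, remainder 9
⌊22/9⌋ = 2, remainder 4
⌊9/4⌋ = 2, remainder 1
⌊4/1⌋ = 4, remainder 0

4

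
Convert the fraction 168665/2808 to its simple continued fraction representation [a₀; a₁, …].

[60; 15, 5, 1, 1, 1, 1, 6]

⌊168665/2808⌋ = 60, remainder 185
⌊2808/185⌋ = 15, remainder 33
⌊185/33⌋ = 5, remainder 20
⌊33/20⌋ = 1, remainder 13
⌊20/13⌋ = 1, remainder 7
⌊13/7⌋ = 1, remainder 6
⌊7/6⌋ = 1, remainder 1
⌊6/1⌋ = 6, remainder 0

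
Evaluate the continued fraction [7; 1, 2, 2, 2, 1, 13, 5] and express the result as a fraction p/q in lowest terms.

12865/1669

a_0 = 7: 7/1
a_1 = 1: 8/1
a_2 = 2: 23/3
a_3 = 2: 54/7
a_4 = 2: 131/17
a_5 = 1: 185/24
a_6 = 13: 2536/329
a_7 = 5: 12865/1669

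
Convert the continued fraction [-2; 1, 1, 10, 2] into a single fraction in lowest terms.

Starting at the tail and folding back:
Start with 2.
10 + 1/(2/1) = 10 + 1/2 = 21/2
1 + 1/(21/2) = 1 + 2/21 = 23/21
1 + 1/(23/21) = 1 + 21/23 = 44/23
-2 + 1/(44/23) = -2 + 23/44 = -65/44

-65/44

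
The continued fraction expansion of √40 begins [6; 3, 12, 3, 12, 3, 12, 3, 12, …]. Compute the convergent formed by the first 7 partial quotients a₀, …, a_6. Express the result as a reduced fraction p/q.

337434/53353

Build up convergents one term at a time:
a_0 = 6: 6/1
a_1 = 3: 19/3
a_2 = 12: 234/37
a_3 = 3: 721/114
a_4 = 12: 8886/1405
a_5 = 3: 27379/4329
a_6 = 12: 337434/53353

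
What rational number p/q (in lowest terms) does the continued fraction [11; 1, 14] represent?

Build up convergents one term at a time:
a_0 = 11: 11/1
a_1 = 1: 12/1
a_2 = 14: 179/15

179/15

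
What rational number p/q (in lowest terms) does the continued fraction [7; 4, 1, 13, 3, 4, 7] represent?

Start with 7.
4 + 1/(7/1) = 4 + 1/7 = 29/7
3 + 1/(29/7) = 3 + 7/29 = 94/29
13 + 1/(94/29) = 13 + 29/94 = 1251/94
1 + 1/(1251/94) = 1 + 94/1251 = 1345/1251
4 + 1/(1345/1251) = 4 + 1251/1345 = 6631/1345
7 + 1/(6631/1345) = 7 + 1345/6631 = 47762/6631

47762/6631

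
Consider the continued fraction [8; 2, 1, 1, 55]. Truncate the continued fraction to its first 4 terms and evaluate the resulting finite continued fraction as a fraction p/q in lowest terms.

a_0 = 8: 8/1
a_1 = 2: 17/2
a_2 = 1: 25/3
a_3 = 1: 42/5

42/5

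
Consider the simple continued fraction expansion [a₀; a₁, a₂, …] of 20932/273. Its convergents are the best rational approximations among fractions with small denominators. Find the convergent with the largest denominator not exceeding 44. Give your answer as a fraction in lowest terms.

a_0 = 76: 76/1  (≤ bound)
a_1 = 1: 77/1  (≤ bound)
a_2 = 2: 230/3  (≤ bound)
a_3 = 14: 3297/43  (≤ bound)
a_4 = 1: 3527/46  (> 44, stop)

3297/43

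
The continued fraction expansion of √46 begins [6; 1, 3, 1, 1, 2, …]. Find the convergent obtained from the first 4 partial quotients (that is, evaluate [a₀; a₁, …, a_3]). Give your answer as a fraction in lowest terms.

34/5

Start with 1.
3 + 1/(1/1) = 3 + 1/1 = 4/1
1 + 1/(4/1) = 1 + 1/4 = 5/4
6 + 1/(5/4) = 6 + 4/5 = 34/5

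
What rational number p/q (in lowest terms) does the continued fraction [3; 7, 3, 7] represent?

a_0 = 3: 3/1
a_1 = 7: 22/7
a_2 = 3: 69/22
a_3 = 7: 505/161

505/161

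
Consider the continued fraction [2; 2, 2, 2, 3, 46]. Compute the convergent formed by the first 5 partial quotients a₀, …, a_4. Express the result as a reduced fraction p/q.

99/41

Work from the innermost term outward:
Start with 3.
2 + 1/(3/1) = 2 + 1/3 = 7/3
2 + 1/(7/3) = 2 + 3/7 = 17/7
2 + 1/(17/7) = 2 + 7/17 = 41/17
2 + 1/(41/17) = 2 + 17/41 = 99/41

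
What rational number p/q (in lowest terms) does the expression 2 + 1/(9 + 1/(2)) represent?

40/19

Start with 2.
9 + 1/(2/1) = 9 + 1/2 = 19/2
2 + 1/(19/2) = 2 + 2/19 = 40/19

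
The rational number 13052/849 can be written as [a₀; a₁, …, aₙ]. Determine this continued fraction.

[15; 2, 1, 2, 9, 3, 1, 2]

13052 = 15·849 + 317, so a_0 = 15
849 = 2·317 + 215, so a_1 = 2
317 = 1·215 + 102, so a_2 = 1
215 = 2·102 + 11, so a_3 = 2
102 = 9·11 + 3, so a_4 = 9
11 = 3·3 + 2, so a_5 = 3
3 = 1·2 + 1, so a_6 = 1
2 = 2·1 + 0, so a_7 = 2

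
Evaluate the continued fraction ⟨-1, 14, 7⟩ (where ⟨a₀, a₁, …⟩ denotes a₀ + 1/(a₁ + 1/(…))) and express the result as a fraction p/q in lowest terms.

Build up convergents one term at a time:
a_0 = -1: -1/1
a_1 = 14: -13/14
a_2 = 7: -92/99

-92/99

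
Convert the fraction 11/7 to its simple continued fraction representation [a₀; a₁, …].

11 = 1·7 + 4, so a_0 = 1
7 = 1·4 + 3, so a_1 = 1
4 = 1·3 + 1, so a_2 = 1
3 = 3·1 + 0, so a_3 = 3

[1; 1, 1, 3]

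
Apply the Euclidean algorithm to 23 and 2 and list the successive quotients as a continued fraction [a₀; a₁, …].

23 = 11·2 + 1, so a_0 = 11
2 = 2·1 + 0, so a_1 = 2

[11; 2]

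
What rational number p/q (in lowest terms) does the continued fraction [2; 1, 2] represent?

8/3

Build up convergents one term at a time:
a_0 = 2: 2/1
a_1 = 1: 3/1
a_2 = 2: 8/3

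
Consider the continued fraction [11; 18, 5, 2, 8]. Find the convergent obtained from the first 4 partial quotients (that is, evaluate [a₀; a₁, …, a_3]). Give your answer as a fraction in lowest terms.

2211/200

Starting at the tail and folding back:
Start with 2.
5 + 1/(2/1) = 5 + 1/2 = 11/2
18 + 1/(11/2) = 18 + 2/11 = 200/11
11 + 1/(200/11) = 11 + 11/200 = 2211/200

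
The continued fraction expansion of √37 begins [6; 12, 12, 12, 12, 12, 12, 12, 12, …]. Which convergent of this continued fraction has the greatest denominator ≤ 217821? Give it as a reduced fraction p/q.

128766/21169

List convergents until the denominator exceeds the bound:
a_0 = 6: 6/1  (≤ bound)
a_1 = 12: 73/12  (≤ bound)
a_2 = 12: 882/145  (≤ bound)
a_3 = 12: 10657/1752  (≤ bound)
a_4 = 12: 128766/21169  (≤ bound)
a_5 = 12: 1555849/255780  (> 217821, stop)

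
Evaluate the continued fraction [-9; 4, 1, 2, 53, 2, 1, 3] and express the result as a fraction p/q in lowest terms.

-72685/8273

Start with 3.
1 + 1/(3/1) = 1 + 1/3 = 4/3
2 + 1/(4/3) = 2 + 3/4 = 11/4
53 + 1/(11/4) = 53 + 4/11 = 587/11
2 + 1/(587/11) = 2 + 11/587 = 1185/587
1 + 1/(1185/587) = 1 + 587/1185 = 1772/1185
4 + 1/(1772/1185) = 4 + 1185/1772 = 8273/1772
-9 + 1/(8273/1772) = -9 + 1772/8273 = -72685/8273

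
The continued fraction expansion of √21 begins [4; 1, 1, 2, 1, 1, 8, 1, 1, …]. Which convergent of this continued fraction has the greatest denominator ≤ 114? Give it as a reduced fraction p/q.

List convergents until the denominator exceeds the bound:
a_0 = 4: 4/1  (≤ bound)
a_1 = 1: 5/1  (≤ bound)
a_2 = 1: 9/2  (≤ bound)
a_3 = 2: 23/5  (≤ bound)
a_4 = 1: 32/7  (≤ bound)
a_5 = 1: 55/12  (≤ bound)
a_6 = 8: 472/103  (≤ bound)
a_7 = 1: 527/115  (> 114, stop)

472/103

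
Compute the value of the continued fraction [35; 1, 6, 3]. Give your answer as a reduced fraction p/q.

789/22

Start with 3.
6 + 1/(3/1) = 6 + 1/3 = 19/3
1 + 1/(19/3) = 1 + 3/19 = 22/19
35 + 1/(22/19) = 35 + 19/22 = 789/22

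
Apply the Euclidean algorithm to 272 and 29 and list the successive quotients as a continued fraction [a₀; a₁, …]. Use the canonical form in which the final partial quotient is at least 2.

[9; 2, 1, 1, 1, 3]

⌊272/29⌋ = 9, remainder 11
⌊29/11⌋ = 2, remainder 7
⌊11/7⌋ = 1, remainder 4
⌊7/4⌋ = 1, remainder 3
⌊4/3⌋ = 1, remainder 1
⌊3/1⌋ = 3, remainder 0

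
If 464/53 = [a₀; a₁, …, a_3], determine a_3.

464 ÷ 53 → quotient 8, remainder 40
53 ÷ 40 → quotient 1, remainder 13
40 ÷ 13 → quotient 3, remainder 1
13 ÷ 1 → quotient 13, remainder 0

13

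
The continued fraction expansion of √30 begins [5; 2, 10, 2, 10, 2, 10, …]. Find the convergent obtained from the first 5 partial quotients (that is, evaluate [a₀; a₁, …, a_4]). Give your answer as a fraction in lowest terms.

Use the convergent recurrence hₖ = aₖ·hₖ₋₁ + hₖ₋₂ (and likewise for the denominators kₖ):
a_0 = 5: 5/1
a_1 = 2: 11/2
a_2 = 10: 115/21
a_3 = 2: 241/44
a_4 = 10: 2525/461

2525/461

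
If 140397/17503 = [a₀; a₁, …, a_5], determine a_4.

3

140397 = 8·17503 + 373, so a_0 = 8
17503 = 46·373 + 345, so a_1 = 46
373 = 1·345 + 28, so a_2 = 1
345 = 12·28 + 9, so a_3 = 12
28 = 3·9 + 1, so a_4 = 3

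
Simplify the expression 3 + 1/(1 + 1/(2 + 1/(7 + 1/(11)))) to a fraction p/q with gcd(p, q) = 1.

Build up convergents one term at a time:
a_0 = 3: 3/1
a_1 = 1: 4/1
a_2 = 2: 11/3
a_3 = 7: 81/22
a_4 = 11: 902/245

902/245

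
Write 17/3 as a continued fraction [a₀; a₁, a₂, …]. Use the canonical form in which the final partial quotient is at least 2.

[5; 1, 2]

17 ÷ 3 → quotient 5, remainder 2
3 ÷ 2 → quotient 1, remainder 1
2 ÷ 1 → quotient 2, remainder 0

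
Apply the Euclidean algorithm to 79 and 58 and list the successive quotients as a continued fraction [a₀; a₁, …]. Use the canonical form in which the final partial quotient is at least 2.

[1; 2, 1, 3, 5]

Repeatedly divide and take the remainder:
79 ÷ 58 → quotient 1, remainder 21
58 ÷ 21 → quotient 2, remainder 16
21 ÷ 16 → quotient 1, remainder 5
16 ÷ 5 → quotient 3, remainder 1
5 ÷ 1 → quotient 5, remainder 0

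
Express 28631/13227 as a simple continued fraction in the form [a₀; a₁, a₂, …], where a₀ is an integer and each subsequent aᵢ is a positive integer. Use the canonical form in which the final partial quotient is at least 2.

[2; 6, 13, 5, 6, 2, 2]

28631 ÷ 13227 → quotient 2, remainder 2177
13227 ÷ 2177 → quotient 6, remainder 165
2177 ÷ 165 → quotient 13, remainder 32
165 ÷ 32 → quotient 5, remainder 5
32 ÷ 5 → quotient 6, remainder 2
5 ÷ 2 → quotient 2, remainder 1
2 ÷ 1 → quotient 2, remainder 0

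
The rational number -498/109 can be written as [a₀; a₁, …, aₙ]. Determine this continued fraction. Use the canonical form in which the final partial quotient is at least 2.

Apply division with remainder until the remainder is 0:
-498 ÷ 109 → quotient -5, remainder 47
109 ÷ 47 → quotient 2, remainder 15
47 ÷ 15 → quotient 3, remainder 2
15 ÷ 2 → quotient 7, remainder 1
2 ÷ 1 → quotient 2, remainder 0

[-5; 2, 3, 7, 2]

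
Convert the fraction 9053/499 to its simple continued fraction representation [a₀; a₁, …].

[18; 7, 35, 2]

⌊9053/499⌋ = 18, remainder 71
⌊499/71⌋ = 7, remainder 2
⌊71/2⌋ = 35, remainder 1
⌊2/1⌋ = 2, remainder 0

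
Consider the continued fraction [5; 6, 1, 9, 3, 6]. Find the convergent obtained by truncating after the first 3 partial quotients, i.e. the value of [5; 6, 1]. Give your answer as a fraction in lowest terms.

36/7

Collapse the nested fraction from the inside out:
Start with 1.
6 + 1/(1/1) = 6 + 1/1 = 7/1
5 + 1/(7/1) = 5 + 1/7 = 36/7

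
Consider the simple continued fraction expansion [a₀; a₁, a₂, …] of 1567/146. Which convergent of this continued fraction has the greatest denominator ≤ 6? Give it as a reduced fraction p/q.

a_0 = 10: 10/1  (≤ bound)
a_1 = 1: 11/1  (≤ bound)
a_2 = 2: 32/3  (≤ bound)
a_3 = 1: 43/4  (≤ bound)
a_4 = 2: 118/11  (> 6, stop)

43/4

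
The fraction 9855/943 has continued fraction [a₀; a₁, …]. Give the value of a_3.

9855 = 10·943 + 425, so a_0 = 10
943 = 2·425 + 93, so a_1 = 2
425 = 4·93 + 53, so a_2 = 4
93 = 1·53 + 40, so a_3 = 1

1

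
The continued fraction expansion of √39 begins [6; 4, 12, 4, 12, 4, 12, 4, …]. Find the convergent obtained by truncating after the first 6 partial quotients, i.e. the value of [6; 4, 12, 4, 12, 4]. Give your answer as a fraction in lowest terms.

62425/9996

a_0 = 6: 6/1
a_1 = 4: 25/4
a_2 = 12: 306/49
a_3 = 4: 1249/200
a_4 = 12: 15294/2449
a_5 = 4: 62425/9996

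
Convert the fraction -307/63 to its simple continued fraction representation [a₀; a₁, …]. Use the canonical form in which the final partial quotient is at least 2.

-307 = -5·63 + 8, so a_0 = -5
63 = 7·8 + 7, so a_1 = 7
8 = 1·7 + 1, so a_2 = 1
7 = 7·1 + 0, so a_3 = 7

[-5; 7, 1, 7]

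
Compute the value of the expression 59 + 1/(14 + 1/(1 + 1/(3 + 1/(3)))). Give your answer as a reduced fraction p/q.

a_0 = 59: 59/1
a_1 = 14: 827/14
a_2 = 1: 886/15
a_3 = 3: 3485/59
a_4 = 3: 11341/192

11341/192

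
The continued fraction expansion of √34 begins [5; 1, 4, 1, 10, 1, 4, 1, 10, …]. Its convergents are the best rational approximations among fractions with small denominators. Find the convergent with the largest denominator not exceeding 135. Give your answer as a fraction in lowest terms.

a_0 = 5: 5/1  (≤ bound)
a_1 = 1: 6/1  (≤ bound)
a_2 = 4: 29/5  (≤ bound)
a_3 = 1: 35/6  (≤ bound)
a_4 = 10: 379/65  (≤ bound)
a_5 = 1: 414/71  (≤ bound)
a_6 = 4: 2035/349  (> 135, stop)

414/71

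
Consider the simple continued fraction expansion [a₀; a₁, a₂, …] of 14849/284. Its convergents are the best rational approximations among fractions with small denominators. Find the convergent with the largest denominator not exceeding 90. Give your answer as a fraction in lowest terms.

366/7

List convergents until the denominator exceeds the bound:
a_0 = 52: 52/1  (≤ bound)
a_1 = 3: 157/3  (≤ bound)
a_2 = 1: 209/4  (≤ bound)
a_3 = 1: 366/7  (≤ bound)
a_4 = 40: 14849/284  (> 90, stop)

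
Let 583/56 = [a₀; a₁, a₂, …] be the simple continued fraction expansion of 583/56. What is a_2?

2

⌊583/56⌋ = 10, remainder 23
⌊56/23⌋ = 2, remainder 10
⌊23/10⌋ = 2, remainder 3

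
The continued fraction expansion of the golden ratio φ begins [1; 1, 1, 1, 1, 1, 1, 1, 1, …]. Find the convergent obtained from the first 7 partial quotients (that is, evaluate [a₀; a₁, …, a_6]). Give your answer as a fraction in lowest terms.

a_0 = 1: 1/1
a_1 = 1: 2/1
a_2 = 1: 3/2
a_3 = 1: 5/3
a_4 = 1: 8/5
a_5 = 1: 13/8
a_6 = 1: 21/13

21/13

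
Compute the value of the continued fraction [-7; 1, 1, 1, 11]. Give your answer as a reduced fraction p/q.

-222/35

Start with 11.
1 + 1/(11/1) = 1 + 1/11 = 12/11
1 + 1/(12/11) = 1 + 11/12 = 23/12
1 + 1/(23/12) = 1 + 12/23 = 35/23
-7 + 1/(35/23) = -7 + 23/35 = -222/35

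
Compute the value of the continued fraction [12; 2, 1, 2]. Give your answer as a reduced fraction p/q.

Start with 2.
1 + 1/(2/1) = 1 + 1/2 = 3/2
2 + 1/(3/2) = 2 + 2/3 = 8/3
12 + 1/(8/3) = 12 + 3/8 = 99/8

99/8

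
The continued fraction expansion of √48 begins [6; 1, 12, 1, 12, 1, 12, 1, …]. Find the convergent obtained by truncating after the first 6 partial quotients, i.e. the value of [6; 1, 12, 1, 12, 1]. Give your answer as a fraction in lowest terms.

Starting at the tail and folding back:
Start with 1.
12 + 1/(1/1) = 12 + 1/1 = 13/1
1 + 1/(13/1) = 1 + 1/13 = 14/13
12 + 1/(14/13) = 12 + 13/14 = 181/14
1 + 1/(181/14) = 1 + 14/181 = 195/181
6 + 1/(195/181) = 6 + 181/195 = 1351/195

1351/195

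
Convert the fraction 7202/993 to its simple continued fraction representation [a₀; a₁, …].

Repeatedly divide and take the remainder:
7202 = 7·993 + 251, so a_0 = 7
993 = 3·251 + 240, so a_1 = 3
251 = 1·240 + 11, so a_2 = 1
240 = 21·11 + 9, so a_3 = 21
11 = 1·9 + 2, so a_4 = 1
9 = 4·2 + 1, so a_5 = 4
2 = 2·1 + 0, so a_6 = 2

[7; 3, 1, 21, 1, 4, 2]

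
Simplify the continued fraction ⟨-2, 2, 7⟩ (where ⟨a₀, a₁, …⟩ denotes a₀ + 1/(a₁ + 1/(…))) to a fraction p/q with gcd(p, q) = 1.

a_0 = -2: -2/1
a_1 = 2: -3/2
a_2 = 7: -23/15

-23/15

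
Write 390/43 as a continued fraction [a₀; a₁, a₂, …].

Repeatedly divide and take the remainder:
390 ÷ 43 → quotient 9, remainder 3
43 ÷ 3 → quotient 14, remainder 1
3 ÷ 1 → quotient 3, remainder 0

[9; 14, 3]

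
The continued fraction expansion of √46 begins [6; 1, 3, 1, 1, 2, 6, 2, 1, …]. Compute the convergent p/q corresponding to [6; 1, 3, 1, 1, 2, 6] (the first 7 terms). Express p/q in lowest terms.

997/147

Collapse the nested fraction from the inside out:
Start with 6.
2 + 1/(6/1) = 2 + 1/6 = 13/6
1 + 1/(13/6) = 1 + 6/13 = 19/13
1 + 1/(19/13) = 1 + 13/19 = 32/19
3 + 1/(32/19) = 3 + 19/32 = 115/32
1 + 1/(115/32) = 1 + 32/115 = 147/115
6 + 1/(147/115) = 6 + 115/147 = 997/147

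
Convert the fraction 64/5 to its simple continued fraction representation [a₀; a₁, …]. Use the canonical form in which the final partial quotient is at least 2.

[12; 1, 4]

64 ÷ 5 → quotient 12, remainder 4
5 ÷ 4 → quotient 1, remainder 1
4 ÷ 1 → quotient 4, remainder 0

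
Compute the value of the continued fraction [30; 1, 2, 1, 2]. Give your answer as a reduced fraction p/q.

338/11

a_0 = 30: 30/1
a_1 = 1: 31/1
a_2 = 2: 92/3
a_3 = 1: 123/4
a_4 = 2: 338/11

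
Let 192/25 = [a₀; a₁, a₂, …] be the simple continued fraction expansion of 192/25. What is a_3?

8

192 ÷ 25 → quotient 7, remainder 17
25 ÷ 17 → quotient 1, remainder 8
17 ÷ 8 → quotient 2, remainder 1
8 ÷ 1 → quotient 8, remainder 0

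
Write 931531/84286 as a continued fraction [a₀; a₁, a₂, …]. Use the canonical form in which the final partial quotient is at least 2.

[11; 19, 4, 1, 1, 15, 6, 5]

931531 ÷ 84286 → quotient 11, remainder 4385
84286 ÷ 4385 → quotient 19, remainder 971
4385 ÷ 971 → quotient 4, remainder 501
971 ÷ 501 → quotient 1, remainder 470
501 ÷ 470 → quotient 1, remainder 31
470 ÷ 31 → quotient 15, remainder 5
31 ÷ 5 → quotient 6, remainder 1
5 ÷ 1 → quotient 5, remainder 0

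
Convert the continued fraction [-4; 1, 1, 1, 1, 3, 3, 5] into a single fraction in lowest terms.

-1061/313

a_0 = -4: -4/1
a_1 = 1: -3/1
a_2 = 1: -7/2
a_3 = 1: -10/3
a_4 = 1: -17/5
a_5 = 3: -61/18
a_6 = 3: -200/59
a_7 = 5: -1061/313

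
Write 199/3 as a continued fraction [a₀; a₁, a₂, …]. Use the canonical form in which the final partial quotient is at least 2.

⌊199/3⌋ = 66, remainder 1
⌊3/1⌋ = 3, remainder 0

[66; 3]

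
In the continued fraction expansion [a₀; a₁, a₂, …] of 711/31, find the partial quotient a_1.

1

Apply division with remainder until the remainder is 0:
711 ÷ 31 → quotient 22, remainder 29
31 ÷ 29 → quotient 1, remainder 2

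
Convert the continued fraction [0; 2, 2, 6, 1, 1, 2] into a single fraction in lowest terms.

Collapse the nested fraction from the inside out:
Start with 2.
1 + 1/(2/1) = 1 + 1/2 = 3/2
1 + 1/(3/2) = 1 + 2/3 = 5/3
6 + 1/(5/3) = 6 + 3/5 = 33/5
2 + 1/(33/5) = 2 + 5/33 = 71/33
2 + 1/(71/33) = 2 + 33/71 = 175/71
0 + 1/(175/71) = 0 + 71/175 = 71/175

71/175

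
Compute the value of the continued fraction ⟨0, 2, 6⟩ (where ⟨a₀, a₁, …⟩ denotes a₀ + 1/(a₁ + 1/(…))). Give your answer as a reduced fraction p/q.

6/13

Start with 6.
2 + 1/(6/1) = 2 + 1/6 = 13/6
0 + 1/(13/6) = 0 + 6/13 = 6/13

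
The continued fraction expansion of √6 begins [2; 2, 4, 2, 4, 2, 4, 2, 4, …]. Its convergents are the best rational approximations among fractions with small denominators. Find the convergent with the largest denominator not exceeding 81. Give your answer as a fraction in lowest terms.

49/20

a_0 = 2: 2/1  (≤ bound)
a_1 = 2: 5/2  (≤ bound)
a_2 = 4: 22/9  (≤ bound)
a_3 = 2: 49/20  (≤ bound)
a_4 = 4: 218/89  (> 81, stop)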